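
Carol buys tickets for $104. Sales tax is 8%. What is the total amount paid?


Calculate the tax:
8% of $104 = $8.32
Add tax to price:
$104 + $8.32 = $112.32

$112.32


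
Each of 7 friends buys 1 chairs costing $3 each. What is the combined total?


Cost per person:
1 x $3 = $3
Group total:
7 x $3 = $21

$21


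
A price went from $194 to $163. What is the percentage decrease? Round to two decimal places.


Find the absolute change:
|163 - 194| = 31
Divide by original and multiply by 100:
31 / 194 x 100 = 15.9793...% ≈ 15.98%

15.98%


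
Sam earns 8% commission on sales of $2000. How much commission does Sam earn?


Convert rate to decimal:
8% = 0.08
Multiply by sales:
$2000 x 0.08 = $160

$160


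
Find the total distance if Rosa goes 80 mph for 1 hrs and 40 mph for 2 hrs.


Leg 1 distance:
80 x 1 = 80 miles
Leg 2 distance:
40 x 2 = 80 miles
Total distance:
80 + 80 = 160 miles

160 miles


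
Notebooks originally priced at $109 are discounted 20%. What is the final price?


Calculate the discount amount:
20% of $109 = $21.80
Subtract from original:
$109 - $21.80 = $87.20

$87.20


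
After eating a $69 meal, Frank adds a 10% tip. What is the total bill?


Calculate the tip:
10% of $69 = $6.90
Add tip to meal cost:
$69 + $6.90 = $75.90

$75.90


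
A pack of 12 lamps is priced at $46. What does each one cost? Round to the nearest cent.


Total cost: $46
Number of items: 12
Unit price: $46 / 12 = $3.8333... ≈ $3.83

$3.83


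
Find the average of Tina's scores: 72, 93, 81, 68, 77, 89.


Add the scores:
72 + 93 + 81 + 68 + 77 + 89 = 480
Divide by the number of tests:
480 / 6 = 80

80


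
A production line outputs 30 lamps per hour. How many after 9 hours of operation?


Production rate: 30 lamps per hour
Time: 9 hours
Total: 30 x 9 = 270 lamps

270 lamps


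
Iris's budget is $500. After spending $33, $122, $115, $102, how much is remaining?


Add up expenses:
$33 + $122 + $115 + $102 = $372
Subtract from budget:
$500 - $372 = $128

$128


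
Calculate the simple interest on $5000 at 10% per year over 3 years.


Use the formula I = P x R x T / 100
P x R x T = 5000 x 10 x 3 = 150000
I = 150000 / 100 = $1500

$1500


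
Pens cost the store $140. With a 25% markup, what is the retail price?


Calculate the markup amount:
25% of $140 = $35
Add to cost:
$140 + $35 = $175

$175


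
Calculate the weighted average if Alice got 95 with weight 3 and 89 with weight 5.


Weighted sum:
3 x 95 + 5 x 89 = 730
Total weight:
3 + 5 = 8
Weighted average:
730 / 8 = 91.25

91.25


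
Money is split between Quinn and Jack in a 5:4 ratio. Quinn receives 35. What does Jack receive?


Find the multiplier:
35 / 5 = 7
Apply to Jack's share:
4 x 7 = 28

28


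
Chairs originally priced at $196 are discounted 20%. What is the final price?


Calculate the discount amount:
20% of $196 = $39.20
Subtract from original:
$196 - $39.20 = $156.80

$156.80


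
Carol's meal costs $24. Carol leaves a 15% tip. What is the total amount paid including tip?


Calculate the tip:
15% of $24 = $3.60
Add tip to meal cost:
$24 + $3.60 = $27.60

$27.60


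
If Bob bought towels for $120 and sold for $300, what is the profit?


Selling price = $300
Cost price = $120
Profit = selling price - cost price:
Profit = $300 - $120 = $180

$180


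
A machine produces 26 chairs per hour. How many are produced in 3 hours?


Production rate: 26 chairs per hour
Time: 3 hours
Total: 26 x 3 = 78 chairs

78 chairs


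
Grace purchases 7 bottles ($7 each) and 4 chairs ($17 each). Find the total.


Cost of bottles:
7 x $7 = $49
Cost of chairs:
4 x $17 = $68
Add both:
$49 + $68 = $117

$117


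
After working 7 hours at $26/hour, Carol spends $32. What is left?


Calculate earnings:
7 x $26 = $182
Subtract spending:
$182 - $32 = $150

$150


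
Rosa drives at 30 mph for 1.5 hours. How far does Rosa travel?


Use the formula: distance = speed x time
Speed = 30 mph, Time = 1.5 hours
30 x 1.5 = 45 miles

45 miles


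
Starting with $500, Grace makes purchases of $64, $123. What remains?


Add up expenses:
$64 + $123 = $187
Subtract from budget:
$500 - $187 = $313

$313


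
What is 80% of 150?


Convert percentage to decimal:
80% = 0.8
Multiply:
150 x 0.8 = 120

120


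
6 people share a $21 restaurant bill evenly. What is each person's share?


Total bill: $21
Number of people: 6
Each pays: $21 / 6 = $3.50

$3.50


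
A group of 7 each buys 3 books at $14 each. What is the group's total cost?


Cost per person:
3 x $14 = $42
Group total:
7 x $42 = $294

$294


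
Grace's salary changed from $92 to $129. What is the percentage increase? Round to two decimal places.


Find the absolute change:
|129 - 92| = 37
Divide by original and multiply by 100:
37 / 92 x 100 = 40.2173...% ≈ 40.22%

40.22%


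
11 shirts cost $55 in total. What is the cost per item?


Total cost: $55
Number of items: 11
Unit price: $55 / 11 = $5

$5


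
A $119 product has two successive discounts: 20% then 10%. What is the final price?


First discount:
20% of $119 = $23.80
Price after first discount:
$119 - $23.80 = $95.20
Second discount:
10% of $95.20 = $9.52
Final price:
$95.20 - $9.52 = $85.68

$85.68


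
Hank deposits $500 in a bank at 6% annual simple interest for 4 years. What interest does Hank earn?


Use the formula I = P x R x T / 100
P x R x T = 500 x 6 x 4 = 12000
I = 12000 / 100 = $120

$120


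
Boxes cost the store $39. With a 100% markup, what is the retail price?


Calculate the markup amount:
100% of $39 = $39
Add to cost:
$39 + $39 = $78

$78


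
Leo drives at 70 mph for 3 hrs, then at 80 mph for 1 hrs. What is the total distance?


Leg 1 distance:
70 x 3 = 210 miles
Leg 2 distance:
80 x 1 = 80 miles
Total distance:
210 + 80 = 290 miles

290 miles


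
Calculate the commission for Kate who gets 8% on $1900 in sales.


Convert rate to decimal:
8% = 0.08
Multiply by sales:
$1900 x 0.08 = $152

$152


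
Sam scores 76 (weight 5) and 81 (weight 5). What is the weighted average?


Weighted sum:
5 x 76 + 5 x 81 = 785
Total weight:
5 + 5 = 10
Weighted average:
785 / 10 = 78.5

78.5


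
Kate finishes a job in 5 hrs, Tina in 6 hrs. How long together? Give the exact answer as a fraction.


Kate's rate: 1/5 of the job per hour
Tina's rate: 1/6 of the job per hour
Combined rate: 1/5 + 1/6 = 11/30 per hour
Time = 1 / (11/30) = 30/11 hours (≈ 2.73 hours)

30/11 hours


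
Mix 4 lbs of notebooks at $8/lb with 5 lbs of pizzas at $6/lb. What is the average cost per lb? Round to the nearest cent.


Cost of notebooks:
4 x $8 = $32
Cost of pizzas:
5 x $6 = $30
Total cost: $32 + $30 = $62
Total weight: 9 lbs
Average: $62 / 9 = $6.8888... ≈ $6.89/lb

$6.89/lb


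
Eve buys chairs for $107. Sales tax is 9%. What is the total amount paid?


Calculate the tax:
9% of $107 = $9.63
Add tax to price:
$107 + $9.63 = $116.63

$116.63


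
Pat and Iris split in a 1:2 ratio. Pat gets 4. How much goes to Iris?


Find the multiplier:
4 / 1 = 4
Apply to Iris's share:
2 x 4 = 8

8


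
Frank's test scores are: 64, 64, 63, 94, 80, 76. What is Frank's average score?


Add the scores:
64 + 64 + 63 + 94 + 80 + 76 = 441
Divide by the number of tests:
441 / 6 = 73.5

73.5


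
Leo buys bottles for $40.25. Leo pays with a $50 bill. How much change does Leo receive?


Start with the amount paid:
$50
Subtract the price:
$50 - $40.25 = $9.75

$9.75


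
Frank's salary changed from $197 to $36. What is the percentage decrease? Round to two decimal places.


Find the absolute change:
|36 - 197| = 161
Divide by original and multiply by 100:
161 / 197 x 100 = 81.7258...% ≈ 81.73%

81.73%


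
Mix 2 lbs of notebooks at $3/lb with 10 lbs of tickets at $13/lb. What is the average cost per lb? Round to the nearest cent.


Cost of notebooks:
2 x $3 = $6
Cost of tickets:
10 x $13 = $130
Total cost: $6 + $130 = $136
Total weight: 12 lbs
Average: $136 / 12 = $11.3333... ≈ $11.33/lb

$11.33/lb


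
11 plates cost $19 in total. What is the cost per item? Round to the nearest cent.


Total cost: $19
Number of items: 11
Unit price: $19 / 11 = $1.7272... ≈ $1.73

$1.73


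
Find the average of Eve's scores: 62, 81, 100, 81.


Add the scores:
62 + 81 + 100 + 81 = 324
Divide by the number of tests:
324 / 4 = 81

81


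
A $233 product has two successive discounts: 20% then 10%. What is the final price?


First discount:
20% of $233 = $46.60
Price after first discount:
$233 - $46.60 = $186.40
Second discount:
10% of $186.40 = $18.64
Final price:
$186.40 - $18.64 = $167.76

$167.76


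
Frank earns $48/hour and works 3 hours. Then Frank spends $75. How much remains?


Calculate earnings:
3 x $48 = $144
Subtract spending:
$144 - $75 = $69

$69


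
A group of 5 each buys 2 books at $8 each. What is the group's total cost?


Cost per person:
2 x $8 = $16
Group total:
5 x $16 = $80

$80


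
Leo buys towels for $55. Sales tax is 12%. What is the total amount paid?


Calculate the tax:
12% of $55 = $6.60
Add tax to price:
$55 + $6.60 = $61.60

$61.60


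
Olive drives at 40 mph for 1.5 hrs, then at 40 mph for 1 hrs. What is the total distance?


Leg 1 distance:
40 x 1.5 = 60 miles
Leg 2 distance:
40 x 1 = 40 miles
Total distance:
60 + 40 = 100 miles

100 miles


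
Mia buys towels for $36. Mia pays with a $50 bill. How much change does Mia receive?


Start with the amount paid:
$50
Subtract the price:
$50 - $36 = $14

$14


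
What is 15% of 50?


Convert percentage to decimal:
15% = 0.15
Multiply:
50 x 0.15 = 7.5

7.5


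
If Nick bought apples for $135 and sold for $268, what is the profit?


Selling price = $268
Cost price = $135
Profit = selling price - cost price:
Profit = $268 - $135 = $133

$133


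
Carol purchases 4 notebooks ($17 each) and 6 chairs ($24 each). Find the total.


Cost of notebooks:
4 x $17 = $68
Cost of chairs:
6 x $24 = $144
Add both:
$68 + $144 = $212

$212


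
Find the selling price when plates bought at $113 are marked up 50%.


Calculate the markup amount:
50% of $113 = $56.50
Add to cost:
$113 + $56.50 = $169.50

$169.50


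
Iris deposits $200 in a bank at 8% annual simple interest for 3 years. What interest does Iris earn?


Use the formula I = P x R x T / 100
P x R x T = 200 x 8 x 3 = 4800
I = 4800 / 100 = $48

$48


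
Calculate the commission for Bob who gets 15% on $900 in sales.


Convert rate to decimal:
15% = 0.15
Multiply by sales:
$900 x 0.15 = $135

$135


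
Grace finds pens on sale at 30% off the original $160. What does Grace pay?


Calculate the discount amount:
30% of $160 = $48
Subtract from original:
$160 - $48 = $112

$112


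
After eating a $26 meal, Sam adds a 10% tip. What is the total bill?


Calculate the tip:
10% of $26 = $2.60
Add tip to meal cost:
$26 + $2.60 = $28.60

$28.60


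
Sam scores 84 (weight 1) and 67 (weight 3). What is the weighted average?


Weighted sum:
1 x 84 + 3 x 67 = 285
Total weight:
1 + 3 = 4
Weighted average:
285 / 4 = 71.25

71.25


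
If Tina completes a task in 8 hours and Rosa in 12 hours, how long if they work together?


Tina's rate: 1/8 of the job per hour
Rosa's rate: 1/12 of the job per hour
Combined rate: 1/8 + 1/12 = 5/24 per hour
Time = 1 / (5/24) = 24/5 = 4.8 hours

4.8 hours


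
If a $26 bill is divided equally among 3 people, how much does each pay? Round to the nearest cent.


Total bill: $26
Number of people: 3
Each pays: $26 / 3 = $8.6666... ≈ $8.67

$8.67


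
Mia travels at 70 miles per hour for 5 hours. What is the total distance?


Use the formula: distance = speed x time
Speed = 70 mph, Time = 5 hours
70 x 5 = 350 miles

350 miles


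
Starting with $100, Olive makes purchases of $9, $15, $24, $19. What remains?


Add up expenses:
$9 + $15 + $24 + $19 = $67
Subtract from budget:
$100 - $67 = $33

$33


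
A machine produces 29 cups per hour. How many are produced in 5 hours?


Production rate: 29 cups per hour
Time: 5 hours
Total: 29 x 5 = 145 cups

145 cups


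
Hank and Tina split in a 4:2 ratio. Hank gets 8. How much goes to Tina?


Find the multiplier:
8 / 4 = 2
Apply to Tina's share:
2 x 2 = 4

4


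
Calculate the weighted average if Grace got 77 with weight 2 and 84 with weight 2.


Weighted sum:
2 x 77 + 2 x 84 = 322
Total weight:
2 + 2 = 4
Weighted average:
322 / 4 = 80.5

80.5


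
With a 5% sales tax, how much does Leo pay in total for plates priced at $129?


Calculate the tax:
5% of $129 = $6.45
Add tax to price:
$129 + $6.45 = $135.45

$135.45


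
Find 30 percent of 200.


Convert percentage to decimal:
30% = 0.3
Multiply:
200 x 0.3 = 60

60


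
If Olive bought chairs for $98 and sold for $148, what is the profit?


Selling price = $148
Cost price = $98
Profit = selling price - cost price:
Profit = $148 - $98 = $50

$50


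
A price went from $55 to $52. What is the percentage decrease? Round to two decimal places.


Find the absolute change:
|52 - 55| = 3
Divide by original and multiply by 100:
3 / 55 x 100 = 5.4545...% ≈ 5.45%

5.45%


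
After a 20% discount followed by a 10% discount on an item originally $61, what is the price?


First discount:
20% of $61 = $12.20
Price after first discount:
$61 - $12.20 = $48.80
Second discount:
10% of $48.80 = $4.88
Final price:
$48.80 - $4.88 = $43.92

$43.92


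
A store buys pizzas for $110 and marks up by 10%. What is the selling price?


Calculate the markup amount:
10% of $110 = $11
Add to cost:
$110 + $11 = $121

$121


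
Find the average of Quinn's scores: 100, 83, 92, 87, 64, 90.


Add the scores:
100 + 83 + 92 + 87 + 64 + 90 = 516
Divide by the number of tests:
516 / 6 = 86

86


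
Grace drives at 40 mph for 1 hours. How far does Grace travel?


Use the formula: distance = speed x time
Speed = 40 mph, Time = 1 hours
40 x 1 = 40 miles

40 miles


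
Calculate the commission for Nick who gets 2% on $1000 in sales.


Convert rate to decimal:
2% = 0.02
Multiply by sales:
$1000 x 0.02 = $20

$20


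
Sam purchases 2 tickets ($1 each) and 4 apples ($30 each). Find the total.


Cost of tickets:
2 x $1 = $2
Cost of apples:
4 x $30 = $120
Add both:
$2 + $120 = $122

$122


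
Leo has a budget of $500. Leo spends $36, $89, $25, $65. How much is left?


Add up expenses:
$36 + $89 + $25 + $65 = $215
Subtract from budget:
$500 - $215 = $285

$285


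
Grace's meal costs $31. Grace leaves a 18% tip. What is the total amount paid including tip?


Calculate the tip:
18% of $31 = $5.58
Add tip to meal cost:
$31 + $5.58 = $36.58

$36.58


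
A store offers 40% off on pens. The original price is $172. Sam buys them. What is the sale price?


Calculate the discount amount:
40% of $172 = $68.80
Subtract from original:
$172 - $68.80 = $103.20

$103.20


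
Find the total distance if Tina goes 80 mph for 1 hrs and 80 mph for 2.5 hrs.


Leg 1 distance:
80 x 1 = 80 miles
Leg 2 distance:
80 x 2.5 = 200 miles
Total distance:
80 + 200 = 280 miles

280 miles


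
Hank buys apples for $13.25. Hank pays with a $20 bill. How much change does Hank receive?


Start with the amount paid:
$20
Subtract the price:
$20 - $13.25 = $6.75

$6.75


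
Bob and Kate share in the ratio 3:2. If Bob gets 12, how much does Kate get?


Find the multiplier:
12 / 3 = 4
Apply to Kate's share:
2 x 4 = 8

8


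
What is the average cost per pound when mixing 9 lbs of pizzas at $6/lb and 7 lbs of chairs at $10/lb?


Cost of pizzas:
9 x $6 = $54
Cost of chairs:
7 x $10 = $70
Total cost: $54 + $70 = $124
Total weight: 16 lbs
Average: $124 / 16 = $7.75/lb

$7.75/lb


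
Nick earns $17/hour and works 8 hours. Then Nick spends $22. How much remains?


Calculate earnings:
8 x $17 = $136
Subtract spending:
$136 - $22 = $114

$114


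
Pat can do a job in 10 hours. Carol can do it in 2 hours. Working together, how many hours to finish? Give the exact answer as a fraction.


Pat's rate: 1/10 of the job per hour
Carol's rate: 1/2 of the job per hour
Combined rate: 1/10 + 1/2 = 3/5 per hour
Time = 1 / (3/5) = 5/3 hours (≈ 1.67 hours)

5/3 hours


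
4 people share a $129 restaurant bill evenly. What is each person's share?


Total bill: $129
Number of people: 4
Each pays: $129 / 4 = $32.25

$32.25


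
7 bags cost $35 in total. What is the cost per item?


Total cost: $35
Number of items: 7
Unit price: $35 / 7 = $5

$5


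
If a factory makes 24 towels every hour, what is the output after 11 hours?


Production rate: 24 towels per hour
Time: 11 hours
Total: 24 x 11 = 264 towels

264 towels


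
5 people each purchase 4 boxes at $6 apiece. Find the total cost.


Cost per person:
4 x $6 = $24
Group total:
5 x $24 = $120

$120


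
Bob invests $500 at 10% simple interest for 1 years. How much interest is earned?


Use the formula I = P x R x T / 100
P x R x T = 500 x 10 x 1 = 5000
I = 5000 / 100 = $50

$50


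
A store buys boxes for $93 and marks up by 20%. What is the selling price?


Calculate the markup amount:
20% of $93 = $18.60
Add to cost:
$93 + $18.60 = $111.60

$111.60


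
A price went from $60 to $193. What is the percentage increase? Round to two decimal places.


Find the absolute change:
|193 - 60| = 133
Divide by original and multiply by 100:
133 / 60 x 100 = 221.6666...% ≈ 221.67%

221.67%


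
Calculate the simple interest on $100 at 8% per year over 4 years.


Use the formula I = P x R x T / 100
P x R x T = 100 x 8 x 4 = 3200
I = 3200 / 100 = $32

$32


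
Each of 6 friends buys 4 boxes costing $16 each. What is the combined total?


Cost per person:
4 x $16 = $64
Group total:
6 x $64 = $384

$384


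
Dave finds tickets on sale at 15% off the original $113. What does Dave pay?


Calculate the discount amount:
15% of $113 = $16.95
Subtract from original:
$113 - $16.95 = $96.05

$96.05


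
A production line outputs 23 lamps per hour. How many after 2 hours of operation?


Production rate: 23 lamps per hour
Time: 2 hours
Total: 23 x 2 = 46 lamps

46 lamps


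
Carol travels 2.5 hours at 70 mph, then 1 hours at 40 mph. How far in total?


Leg 1 distance:
70 x 2.5 = 175 miles
Leg 2 distance:
40 x 1 = 40 miles
Total distance:
175 + 40 = 215 miles

215 miles


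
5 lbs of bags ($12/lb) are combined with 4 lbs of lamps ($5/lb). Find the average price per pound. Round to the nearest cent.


Cost of bags:
5 x $12 = $60
Cost of lamps:
4 x $5 = $20
Total cost: $60 + $20 = $80
Total weight: 9 lbs
Average: $80 / 9 = $8.8888... ≈ $8.89/lb

$8.89/lb


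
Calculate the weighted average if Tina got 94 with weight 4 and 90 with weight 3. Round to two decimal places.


Weighted sum:
4 x 94 + 3 x 90 = 646
Total weight:
4 + 3 = 7
Weighted average:
646 / 7 = 92.2857... ≈ 92.29

92.29


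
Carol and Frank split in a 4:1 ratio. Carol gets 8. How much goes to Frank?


Find the multiplier:
8 / 4 = 2
Apply to Frank's share:
1 x 2 = 2

2


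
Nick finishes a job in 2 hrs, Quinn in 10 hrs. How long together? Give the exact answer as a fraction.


Nick's rate: 1/2 of the job per hour
Quinn's rate: 1/10 of the job per hour
Combined rate: 1/2 + 1/10 = 3/5 per hour
Time = 1 / (3/5) = 5/3 hours (≈ 1.67 hours)

5/3 hours


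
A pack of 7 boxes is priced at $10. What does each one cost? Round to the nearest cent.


Total cost: $10
Number of items: 7
Unit price: $10 / 7 = $1.4285... ≈ $1.43

$1.43


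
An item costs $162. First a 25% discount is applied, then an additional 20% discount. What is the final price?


First discount:
25% of $162 = $40.50
Price after first discount:
$162 - $40.50 = $121.50
Second discount:
20% of $121.50 = $24.30
Final price:
$121.50 - $24.30 = $97.20

$97.20


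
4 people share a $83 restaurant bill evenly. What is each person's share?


Total bill: $83
Number of people: 4
Each pays: $83 / 4 = $20.75

$20.75


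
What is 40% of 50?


Convert percentage to decimal:
40% = 0.4
Multiply:
50 x 0.4 = 20

20


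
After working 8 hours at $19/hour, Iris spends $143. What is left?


Calculate earnings:
8 x $19 = $152
Subtract spending:
$152 - $143 = $9

$9


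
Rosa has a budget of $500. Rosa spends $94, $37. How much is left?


Add up expenses:
$94 + $37 = $131
Subtract from budget:
$500 - $131 = $369

$369


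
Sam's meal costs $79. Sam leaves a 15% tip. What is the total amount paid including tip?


Calculate the tip:
15% of $79 = $11.85
Add tip to meal cost:
$79 + $11.85 = $90.85

$90.85


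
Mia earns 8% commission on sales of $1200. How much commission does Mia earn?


Convert rate to decimal:
8% = 0.08
Multiply by sales:
$1200 x 0.08 = $96

$96


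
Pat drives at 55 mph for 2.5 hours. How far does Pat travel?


Use the formula: distance = speed x time
Speed = 55 mph, Time = 2.5 hours
55 x 2.5 = 137.5 miles

137.5 miles


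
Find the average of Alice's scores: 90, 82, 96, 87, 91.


Add the scores:
90 + 82 + 96 + 87 + 91 = 446
Divide by the number of tests:
446 / 5 = 89.2

89.2


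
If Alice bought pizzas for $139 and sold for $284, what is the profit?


Selling price = $284
Cost price = $139
Profit = selling price - cost price:
Profit = $284 - $139 = $145

$145


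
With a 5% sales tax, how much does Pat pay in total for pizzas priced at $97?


Calculate the tax:
5% of $97 = $4.85
Add tax to price:
$97 + $4.85 = $101.85

$101.85


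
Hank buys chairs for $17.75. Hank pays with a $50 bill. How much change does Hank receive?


Start with the amount paid:
$50
Subtract the price:
$50 - $17.75 = $32.25

$32.25


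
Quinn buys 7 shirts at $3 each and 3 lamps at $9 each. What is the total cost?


Cost of shirts:
7 x $3 = $21
Cost of lamps:
3 x $9 = $27
Add both:
$21 + $27 = $48

$48


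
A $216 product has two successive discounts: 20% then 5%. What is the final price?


First discount:
20% of $216 = $43.20
Price after first discount:
$216 - $43.20 = $172.80
Second discount:
5% of $172.80 = $8.64
Final price:
$172.80 - $8.64 = $164.16

$164.16


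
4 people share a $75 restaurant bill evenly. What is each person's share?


Total bill: $75
Number of people: 4
Each pays: $75 / 4 = $18.75

$18.75


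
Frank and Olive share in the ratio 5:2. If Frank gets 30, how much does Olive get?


Find the multiplier:
30 / 5 = 6
Apply to Olive's share:
2 x 6 = 12

12


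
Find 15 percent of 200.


Convert percentage to decimal:
15% = 0.15
Multiply:
200 x 0.15 = 30

30


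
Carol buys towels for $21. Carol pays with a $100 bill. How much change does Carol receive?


Start with the amount paid:
$100
Subtract the price:
$100 - $21 = $79

$79


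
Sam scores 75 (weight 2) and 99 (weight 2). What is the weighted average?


Weighted sum:
2 x 75 + 2 x 99 = 348
Total weight:
2 + 2 = 4
Weighted average:
348 / 4 = 87

87


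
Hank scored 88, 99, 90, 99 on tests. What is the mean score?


Add the scores:
88 + 99 + 90 + 99 = 376
Divide by the number of tests:
376 / 4 = 94

94


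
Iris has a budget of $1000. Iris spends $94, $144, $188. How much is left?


Add up expenses:
$94 + $144 + $188 = $426
Subtract from budget:
$1000 - $426 = $574

$574


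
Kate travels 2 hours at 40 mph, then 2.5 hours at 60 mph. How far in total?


Leg 1 distance:
40 x 2 = 80 miles
Leg 2 distance:
60 x 2.5 = 150 miles
Total distance:
80 + 150 = 230 miles

230 miles


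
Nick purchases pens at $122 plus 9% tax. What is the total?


Calculate the tax:
9% of $122 = $10.98
Add tax to price:
$122 + $10.98 = $132.98

$132.98


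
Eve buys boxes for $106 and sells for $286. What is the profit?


Selling price = $286
Cost price = $106
Profit = selling price - cost price:
Profit = $286 - $106 = $180

$180


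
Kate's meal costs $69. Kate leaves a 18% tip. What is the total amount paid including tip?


Calculate the tip:
18% of $69 = $12.42
Add tip to meal cost:
$69 + $12.42 = $81.42

$81.42


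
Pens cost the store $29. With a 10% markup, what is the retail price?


Calculate the markup amount:
10% of $29 = $2.90
Add to cost:
$29 + $2.90 = $31.90

$31.90


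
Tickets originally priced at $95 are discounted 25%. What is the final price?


Calculate the discount amount:
25% of $95 = $23.75
Subtract from original:
$95 - $23.75 = $71.25

$71.25


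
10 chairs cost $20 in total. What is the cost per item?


Total cost: $20
Number of items: 10
Unit price: $20 / 10 = $2

$2


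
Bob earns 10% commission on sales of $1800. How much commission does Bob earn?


Convert rate to decimal:
10% = 0.1
Multiply by sales:
$1800 x 0.1 = $180

$180


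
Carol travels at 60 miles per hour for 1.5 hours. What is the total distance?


Use the formula: distance = speed x time
Speed = 60 mph, Time = 1.5 hours
60 x 1.5 = 90 miles

90 miles


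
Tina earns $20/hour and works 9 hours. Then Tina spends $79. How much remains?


Calculate earnings:
9 x $20 = $180
Subtract spending:
$180 - $79 = $101

$101


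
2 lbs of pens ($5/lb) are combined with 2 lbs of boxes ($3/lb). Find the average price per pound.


Cost of pens:
2 x $5 = $10
Cost of boxes:
2 x $3 = $6
Total cost: $10 + $6 = $16
Total weight: 4 lbs
Average: $16 / 4 = $4/lb

$4/lb


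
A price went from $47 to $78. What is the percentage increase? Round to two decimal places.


Find the absolute change:
|78 - 47| = 31
Divide by original and multiply by 100:
31 / 47 x 100 = 65.9574...% ≈ 65.96%

65.96%


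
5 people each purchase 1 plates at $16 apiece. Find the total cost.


Cost per person:
1 x $16 = $16
Group total:
5 x $16 = $80

$80


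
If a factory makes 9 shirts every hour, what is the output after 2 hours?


Production rate: 9 shirts per hour
Time: 2 hours
Total: 9 x 2 = 18 shirts

18 shirts


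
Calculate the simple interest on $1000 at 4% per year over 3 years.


Use the formula I = P x R x T / 100
P x R x T = 1000 x 4 x 3 = 12000
I = 12000 / 100 = $120

$120


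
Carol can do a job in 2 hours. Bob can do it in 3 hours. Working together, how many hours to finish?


Carol's rate: 1/2 of the job per hour
Bob's rate: 1/3 of the job per hour
Combined rate: 1/2 + 1/3 = 5/6 per hour
Time = 1 / (5/6) = 6/5 = 1.2 hours

1.2 hours


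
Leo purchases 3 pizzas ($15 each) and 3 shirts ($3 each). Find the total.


Cost of pizzas:
3 x $15 = $45
Cost of shirts:
3 x $3 = $9
Add both:
$45 + $9 = $54

$54


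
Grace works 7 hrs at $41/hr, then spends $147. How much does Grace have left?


Calculate earnings:
7 x $41 = $287
Subtract spending:
$287 - $147 = $140

$140


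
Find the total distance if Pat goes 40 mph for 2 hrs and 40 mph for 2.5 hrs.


Leg 1 distance:
40 x 2 = 80 miles
Leg 2 distance:
40 x 2.5 = 100 miles
Total distance:
80 + 100 = 180 miles

180 miles


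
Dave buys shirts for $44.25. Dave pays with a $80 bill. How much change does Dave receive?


Start with the amount paid:
$80
Subtract the price:
$80 - $44.25 = $35.75

$35.75


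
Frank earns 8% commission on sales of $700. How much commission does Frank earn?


Convert rate to decimal:
8% = 0.08
Multiply by sales:
$700 x 0.08 = $56

$56


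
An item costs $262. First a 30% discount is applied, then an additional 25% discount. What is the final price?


First discount:
30% of $262 = $78.60
Price after first discount:
$262 - $78.60 = $183.40
Second discount:
25% of $183.40 = $45.85
Final price:
$183.40 - $45.85 = $137.55

$137.55


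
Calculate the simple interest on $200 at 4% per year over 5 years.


Use the formula I = P x R x T / 100
P x R x T = 200 x 4 x 5 = 4000
I = 4000 / 100 = $40

$40


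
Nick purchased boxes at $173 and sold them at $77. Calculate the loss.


Selling price = $77
Cost price = $173
Loss = cost price - selling price:
Loss = $173 - $77 = $96

$96


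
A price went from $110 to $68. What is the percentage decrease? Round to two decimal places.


Find the absolute change:
|68 - 110| = 42
Divide by original and multiply by 100:
42 / 110 x 100 = 38.1818...% ≈ 38.18%

38.18%


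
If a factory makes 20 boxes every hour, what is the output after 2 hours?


Production rate: 20 boxes per hour
Time: 2 hours
Total: 20 x 2 = 40 boxes

40 boxes


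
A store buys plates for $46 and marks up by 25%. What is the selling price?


Calculate the markup amount:
25% of $46 = $11.50
Add to cost:
$46 + $11.50 = $57.50

$57.50


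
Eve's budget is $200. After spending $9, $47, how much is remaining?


Add up expenses:
$9 + $47 = $56
Subtract from budget:
$200 - $56 = $144

$144


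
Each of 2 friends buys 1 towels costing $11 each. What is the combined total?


Cost per person:
1 x $11 = $11
Group total:
2 x $11 = $22

$22


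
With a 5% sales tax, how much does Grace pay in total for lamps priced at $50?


Calculate the tax:
5% of $50 = $2.50
Add tax to price:
$50 + $2.50 = $52.50

$52.50


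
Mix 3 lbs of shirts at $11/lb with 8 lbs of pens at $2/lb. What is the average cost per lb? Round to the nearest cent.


Cost of shirts:
3 x $11 = $33
Cost of pens:
8 x $2 = $16
Total cost: $33 + $16 = $49
Total weight: 11 lbs
Average: $49 / 11 = $4.4545... ≈ $4.45/lb

$4.45/lb


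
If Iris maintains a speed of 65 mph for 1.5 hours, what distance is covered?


Use the formula: distance = speed x time
Speed = 65 mph, Time = 1.5 hours
65 x 1.5 = 97.5 miles

97.5 miles


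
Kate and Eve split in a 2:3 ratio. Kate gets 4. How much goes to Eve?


Find the multiplier:
4 / 2 = 2
Apply to Eve's share:
3 x 2 = 6

6


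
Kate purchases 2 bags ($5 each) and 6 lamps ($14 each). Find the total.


Cost of bags:
2 x $5 = $10
Cost of lamps:
6 x $14 = $84
Add both:
$10 + $84 = $94

$94


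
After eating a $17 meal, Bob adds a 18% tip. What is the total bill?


Calculate the tip:
18% of $17 = $3.06
Add tip to meal cost:
$17 + $3.06 = $20.06

$20.06


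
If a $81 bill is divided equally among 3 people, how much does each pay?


Total bill: $81
Number of people: 3
Each pays: $81 / 3 = $27

$27


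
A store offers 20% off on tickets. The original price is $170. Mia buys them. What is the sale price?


Calculate the discount amount:
20% of $170 = $34
Subtract from original:
$170 - $34 = $136

$136


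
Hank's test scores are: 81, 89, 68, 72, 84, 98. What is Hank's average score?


Add the scores:
81 + 89 + 68 + 72 + 84 + 98 = 492
Divide by the number of tests:
492 / 6 = 82

82


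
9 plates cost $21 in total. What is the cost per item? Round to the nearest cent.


Total cost: $21
Number of items: 9
Unit price: $21 / 9 = $2.3333... ≈ $2.33

$2.33


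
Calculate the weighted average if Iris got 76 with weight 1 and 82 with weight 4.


Weighted sum:
1 x 76 + 4 x 82 = 404
Total weight:
1 + 4 = 5
Weighted average:
404 / 5 = 80.8

80.8


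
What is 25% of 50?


Convert percentage to decimal:
25% = 0.25
Multiply:
50 x 0.25 = 12.5

12.5


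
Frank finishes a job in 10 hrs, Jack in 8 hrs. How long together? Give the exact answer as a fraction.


Frank's rate: 1/10 of the job per hour
Jack's rate: 1/8 of the job per hour
Combined rate: 1/10 + 1/8 = 9/40 per hour
Time = 1 / (9/40) = 40/9 hours (≈ 4.44 hours)

40/9 hours


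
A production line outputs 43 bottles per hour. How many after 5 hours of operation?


Production rate: 43 bottles per hour
Time: 5 hours
Total: 43 x 5 = 215 bottles

215 bottles


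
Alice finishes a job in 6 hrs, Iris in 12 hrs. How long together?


Alice's rate: 1/6 of the job per hour
Iris's rate: 1/12 of the job per hour
Combined rate: 1/6 + 1/12 = 1/4 per hour
Time = 1 / (1/4) = 4 hours

4 hours


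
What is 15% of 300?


Convert percentage to decimal:
15% = 0.15
Multiply:
300 x 0.15 = 45

45


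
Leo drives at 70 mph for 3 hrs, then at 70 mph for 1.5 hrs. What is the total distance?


Leg 1 distance:
70 x 3 = 210 miles
Leg 2 distance:
70 x 1.5 = 105 miles
Total distance:
210 + 105 = 315 miles

315 miles


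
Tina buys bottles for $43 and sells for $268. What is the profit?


Selling price = $268
Cost price = $43
Profit = selling price - cost price:
Profit = $268 - $43 = $225

$225


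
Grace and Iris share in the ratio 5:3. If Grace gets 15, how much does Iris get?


Find the multiplier:
15 / 5 = 3
Apply to Iris's share:
3 x 3 = 9

9


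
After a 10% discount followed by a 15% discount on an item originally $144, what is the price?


First discount:
10% of $144 = $14.40
Price after first discount:
$144 - $14.40 = $129.60
Second discount:
15% of $129.60 = $19.44
Final price:
$129.60 - $19.44 = $110.16

$110.16


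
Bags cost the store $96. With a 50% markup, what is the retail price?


Calculate the markup amount:
50% of $96 = $48
Add to cost:
$96 + $48 = $144

$144


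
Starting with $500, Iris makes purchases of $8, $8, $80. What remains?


Add up expenses:
$8 + $8 + $80 = $96
Subtract from budget:
$500 - $96 = $404

$404


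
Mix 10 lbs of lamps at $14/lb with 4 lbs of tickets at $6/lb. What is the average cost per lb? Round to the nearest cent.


Cost of lamps:
10 x $14 = $140
Cost of tickets:
4 x $6 = $24
Total cost: $140 + $24 = $164
Total weight: 14 lbs
Average: $164 / 14 = $11.7142... ≈ $11.71/lb

$11.71/lb


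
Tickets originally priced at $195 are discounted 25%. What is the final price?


Calculate the discount amount:
25% of $195 = $48.75
Subtract from original:
$195 - $48.75 = $146.25

$146.25


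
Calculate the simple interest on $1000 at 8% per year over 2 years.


Use the formula I = P x R x T / 100
P x R x T = 1000 x 8 x 2 = 16000
I = 16000 / 100 = $160

$160


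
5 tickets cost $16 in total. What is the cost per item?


Total cost: $16
Number of items: 5
Unit price: $16 / 5 = $3.20

$3.20


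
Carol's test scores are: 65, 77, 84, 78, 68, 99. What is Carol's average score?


Add the scores:
65 + 77 + 84 + 78 + 68 + 99 = 471
Divide by the number of tests:
471 / 6 = 78.5

78.5


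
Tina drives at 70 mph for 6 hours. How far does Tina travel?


Use the formula: distance = speed x time
Speed = 70 mph, Time = 6 hours
70 x 6 = 420 miles

420 miles


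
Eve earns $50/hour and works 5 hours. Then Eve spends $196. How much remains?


Calculate earnings:
5 x $50 = $250
Subtract spending:
$250 - $196 = $54

$54


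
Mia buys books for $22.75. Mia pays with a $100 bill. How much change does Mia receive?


Start with the amount paid:
$100
Subtract the price:
$100 - $22.75 = $77.25

$77.25


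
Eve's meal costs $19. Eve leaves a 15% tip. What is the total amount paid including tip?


Calculate the tip:
15% of $19 = $2.85
Add tip to meal cost:
$19 + $2.85 = $21.85

$21.85


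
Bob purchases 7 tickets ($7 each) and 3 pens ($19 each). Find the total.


Cost of tickets:
7 x $7 = $49
Cost of pens:
3 x $19 = $57
Add both:
$49 + $57 = $106

$106


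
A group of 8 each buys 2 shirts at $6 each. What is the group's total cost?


Cost per person:
2 x $6 = $12
Group total:
8 x $12 = $96

$96


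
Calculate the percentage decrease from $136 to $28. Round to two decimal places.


Find the absolute change:
|28 - 136| = 108
Divide by original and multiply by 100:
108 / 136 x 100 = 79.4117...% ≈ 79.41%

79.41%


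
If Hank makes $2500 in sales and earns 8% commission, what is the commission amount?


Convert rate to decimal:
8% = 0.08
Multiply by sales:
$2500 x 0.08 = $200

$200


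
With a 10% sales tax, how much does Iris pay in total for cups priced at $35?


Calculate the tax:
10% of $35 = $3.50
Add tax to price:
$35 + $3.50 = $38.50

$38.50


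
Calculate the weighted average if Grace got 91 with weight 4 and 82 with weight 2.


Weighted sum:
4 x 91 + 2 x 82 = 528
Total weight:
4 + 2 = 6
Weighted average:
528 / 6 = 88

88


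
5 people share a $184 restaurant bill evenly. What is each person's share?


Total bill: $184
Number of people: 5
Each pays: $184 / 5 = $36.80

$36.80


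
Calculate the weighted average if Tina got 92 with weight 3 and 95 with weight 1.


Weighted sum:
3 x 92 + 1 x 95 = 371
Total weight:
3 + 1 = 4
Weighted average:
371 / 4 = 92.75

92.75


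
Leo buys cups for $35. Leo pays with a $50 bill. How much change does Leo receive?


Start with the amount paid:
$50
Subtract the price:
$50 - $35 = $15

$15


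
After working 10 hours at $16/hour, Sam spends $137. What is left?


Calculate earnings:
10 x $16 = $160
Subtract spending:
$160 - $137 = $23

$23


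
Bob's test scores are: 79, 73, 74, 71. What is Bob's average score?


Add the scores:
79 + 73 + 74 + 71 = 297
Divide by the number of tests:
297 / 4 = 74.25

74.25


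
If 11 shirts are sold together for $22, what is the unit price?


Total cost: $22
Number of items: 11
Unit price: $22 / 11 = $2

$2


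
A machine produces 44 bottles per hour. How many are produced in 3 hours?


Production rate: 44 bottles per hour
Time: 3 hours
Total: 44 x 3 = 132 bottles

132 bottles


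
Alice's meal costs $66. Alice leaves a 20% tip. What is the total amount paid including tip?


Calculate the tip:
20% of $66 = $13.20
Add tip to meal cost:
$66 + $13.20 = $79.20

$79.20


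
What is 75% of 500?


Convert percentage to decimal:
75% = 0.75
Multiply:
500 x 0.75 = 375

375


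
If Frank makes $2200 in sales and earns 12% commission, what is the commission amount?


Convert rate to decimal:
12% = 0.12
Multiply by sales:
$2200 x 0.12 = $264

$264


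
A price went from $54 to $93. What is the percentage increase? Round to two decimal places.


Find the absolute change:
|93 - 54| = 39
Divide by original and multiply by 100:
39 / 54 x 100 = 72.2222...% ≈ 72.22%

72.22%


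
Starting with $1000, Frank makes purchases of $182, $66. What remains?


Add up expenses:
$182 + $66 = $248
Subtract from budget:
$1000 - $248 = $752

$752


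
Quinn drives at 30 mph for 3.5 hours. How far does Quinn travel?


Use the formula: distance = speed x time
Speed = 30 mph, Time = 3.5 hours
30 x 3.5 = 105 miles

105 miles


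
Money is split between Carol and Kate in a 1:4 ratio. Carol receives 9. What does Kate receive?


Find the multiplier:
9 / 1 = 9
Apply to Kate's share:
4 x 9 = 36

36


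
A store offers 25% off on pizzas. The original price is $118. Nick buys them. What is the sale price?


Calculate the discount amount:
25% of $118 = $29.50
Subtract from original:
$118 - $29.50 = $88.50

$88.50


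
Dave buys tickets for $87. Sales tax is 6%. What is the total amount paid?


Calculate the tax:
6% of $87 = $5.22
Add tax to price:
$87 + $5.22 = $92.22

$92.22


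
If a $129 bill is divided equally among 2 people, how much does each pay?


Total bill: $129
Number of people: 2
Each pays: $129 / 2 = $64.50

$64.50


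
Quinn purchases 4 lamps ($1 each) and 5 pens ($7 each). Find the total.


Cost of lamps:
4 x $1 = $4
Cost of pens:
5 x $7 = $35
Add both:
$4 + $35 = $39

$39


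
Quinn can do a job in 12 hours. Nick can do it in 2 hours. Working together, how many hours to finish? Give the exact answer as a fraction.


Quinn's rate: 1/12 of the job per hour
Nick's rate: 1/2 of the job per hour
Combined rate: 1/12 + 1/2 = 7/12 per hour
Time = 1 / (7/12) = 12/7 hours (≈ 1.71 hours)

12/7 hours


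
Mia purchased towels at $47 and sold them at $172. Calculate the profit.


Selling price = $172
Cost price = $47
Profit = selling price - cost price:
Profit = $172 - $47 = $125

$125
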